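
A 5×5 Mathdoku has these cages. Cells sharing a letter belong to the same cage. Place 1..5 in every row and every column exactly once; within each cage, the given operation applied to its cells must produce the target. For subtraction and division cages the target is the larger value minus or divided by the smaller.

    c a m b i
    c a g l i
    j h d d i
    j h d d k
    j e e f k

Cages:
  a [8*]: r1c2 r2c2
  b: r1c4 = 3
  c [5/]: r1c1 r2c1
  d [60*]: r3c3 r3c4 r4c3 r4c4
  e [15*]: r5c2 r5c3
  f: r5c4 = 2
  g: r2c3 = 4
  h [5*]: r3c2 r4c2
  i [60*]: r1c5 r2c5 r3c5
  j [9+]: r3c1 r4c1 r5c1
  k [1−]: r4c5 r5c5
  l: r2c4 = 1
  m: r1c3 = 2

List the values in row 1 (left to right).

1 4 2 3 5

M is a freebie, so r1c3 = 2.
Cage b is a single given cell; hence r1c4 = 3.
Cage g is a single given cell, which forces r2c3 = 4.
Cage l is a single given cell, leaving r2c4 = 1.
Cage f is a single given cell, so r5c4 = 2.
Cage c needs two cells with quotient 5; hence r1c1 = 1.
Row 1 now contains 2, which forces r1c2 = 4.
4 is placed in row 1, leaving r1c5 = 5.
1 is placed in row 2, which forces r2c1 = 5.
Row 2 already has 4, which forces r2c2 = 2.
Column 5 already has 5, leaving r2c5 = 3.
Column 5 already has 3, leaving r3c5 = 4.
4 is placed in column 5, so r4c5 = 2.
4 is placed in column 5, so r5c5 = 1.
The 3 cells of cage j must have sum 9, which forces r3c1 = 2.
Row 3 now contains 4, leaving r3c4 = 5.
Cage d has product 60, so r4c4 = 4.
5 is placed in row 3, so r3c2 = 1.
Row 3 now contains 1; hence r3c3 = 3.
4 is placed in row 4, so r4c1 = 3.
Cage h's pair has product 5; hence r4c2 = 5.
Column 3 now contains 3, which forces r4c3 = 1.
Cage j needs sum 9, which forces r5c1 = 4.
Column 2 now contains 5, so r5c2 = 3.
Column 3 now contains 3, leaving r5c3 = 5.
The full grid is 1 4 2 3 5 / 5 2 4 1 3 / 2 1 3 5 4 / 3 5 1 4 2 / 4 3 5 2 1.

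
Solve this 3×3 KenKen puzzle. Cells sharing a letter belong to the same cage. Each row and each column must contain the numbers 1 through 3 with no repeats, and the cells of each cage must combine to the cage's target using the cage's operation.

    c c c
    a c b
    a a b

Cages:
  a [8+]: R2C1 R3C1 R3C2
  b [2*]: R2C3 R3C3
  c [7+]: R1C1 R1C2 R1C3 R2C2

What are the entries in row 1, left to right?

1 2 3

Cage a has sum 8, which forces R2C1 = 3.
Cage c has sum 7, leaving R2C2 = 1.
Row 2 already has 1, leaving R2C3 = 2.
Cage a needs sum 8; hence R3C1 = 2.
Cage a needs sum 8, which forces R3C2 = 3.
2 is placed in column 3, which forces R3C3 = 1.
2 is placed in column 1, so R1C1 = 1.
3 is placed in column 2, leaving R1C2 = 2.
Column 3 already has 1; hence R1C3 = 3.
Filled in: 1 2 3 / 3 1 2 / 2 3 1.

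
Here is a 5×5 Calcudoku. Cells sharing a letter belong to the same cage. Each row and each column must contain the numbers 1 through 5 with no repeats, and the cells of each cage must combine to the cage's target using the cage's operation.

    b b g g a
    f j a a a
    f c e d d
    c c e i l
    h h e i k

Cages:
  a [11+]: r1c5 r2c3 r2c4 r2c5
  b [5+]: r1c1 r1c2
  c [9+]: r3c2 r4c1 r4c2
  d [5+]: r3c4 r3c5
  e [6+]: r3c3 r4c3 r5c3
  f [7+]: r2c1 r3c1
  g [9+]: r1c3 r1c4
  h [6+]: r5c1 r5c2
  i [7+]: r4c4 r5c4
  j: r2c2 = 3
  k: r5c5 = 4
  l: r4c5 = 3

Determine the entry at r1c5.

1

Cage j is a single given cell, which forces r2c2 = 3.
Cage l is given; hence r4c5 = 3.
K is a freebie; hence r5c5 = 4.
Cage a has sum 11; hence r1c5 = 1.
Cage a has sum 11; hence r2c5 = 5.
Column 5 already has 1; hence r3c5 = 2.
The two cells of cage b must have sum 5, so r1c1 = 3.
Cage b needs two cells with sum 5; hence r1c2 = 2.
Column 1 now contains 3, so r3c1 = 5.
2 is placed in row 3, which forces r3c2 = 4.
The two cells of cage d must have sum 5, leaving r3c4 = 3.
The 3 cells of cage c must have sum 9, so r4c1 = 4.
The 3 cells of cage c must have sum 9; hence r4c2 = 1.
1 is placed in row 4, so r4c3 = 2.
Row 4 now contains 2; hence r4c4 = 5.
Column 1 now contains 5, which forces r5c1 = 1.
Column 2 now contains 1; hence r5c2 = 5.
Row 5 already has 1; hence r5c3 = 3.
Column 4 now contains 5, leaving r5c4 = 2.
Cage g's pair has sum 9, which forces r1c3 = 5.
Column 4 now contains 5, leaving r1c4 = 4.
Column 1 already has 4; hence r2c1 = 2.
4 is placed in column 4, so r2c4 = 1.
Row 3 now contains 3; hence r3c3 = 1.
1 is placed in row 2; hence r2c3 = 4.
Completed grid: 3 2 5 4 1 / 2 3 4 1 5 / 5 4 1 3 2 / 4 1 2 5 3 / 1 5 3 2 4.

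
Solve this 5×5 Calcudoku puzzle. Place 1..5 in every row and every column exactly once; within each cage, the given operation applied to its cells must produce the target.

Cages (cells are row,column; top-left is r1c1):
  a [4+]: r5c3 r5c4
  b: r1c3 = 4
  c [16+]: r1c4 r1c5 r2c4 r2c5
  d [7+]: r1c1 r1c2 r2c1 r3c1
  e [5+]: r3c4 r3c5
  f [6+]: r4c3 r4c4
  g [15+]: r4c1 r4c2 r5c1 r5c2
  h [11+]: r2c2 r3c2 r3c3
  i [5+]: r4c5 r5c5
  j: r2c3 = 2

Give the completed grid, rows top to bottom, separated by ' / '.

3 1 4 2 5 / 1 3 2 5 4 / 2 5 3 4 1 / 4 2 5 1 3 / 5 4 1 3 2

Cage d needs sum 7, so r1c2 = 1.
B is a freebie, so r1c3 = 4.
J is a freebie, so r2c3 = 2.
The only place for 1 in row 2 is r2c1.
The two cells of cage i must have sum 5, which forces r4c5 = 3.
Cage i's pair has sum 5, leaving r5c5 = 2.
Cage c needs sum 16, so r1c4 = 2.
Column 5 now contains 2, which forces r1c5 = 5.
Cage c has sum 16, so r2c4 = 5.
The 4 cells of cage c must have sum 16, so r2c5 = 4.
Column 5 already has 4, which forces r3c5 = 1.
5 is placed in column 4; hence r4c4 = 1.
Column 4 now contains 1, which forces r5c4 = 3.
2 is placed in row 1, so r1c1 = 3.
Row 2 already has 4, leaving r2c2 = 3.
Cage d needs sum 7, so r3c1 = 2.
Cage h needs sum 11, which forces r3c2 = 5.
Cage h has sum 11, leaving r3c3 = 3.
1 is placed in row 3, which forces r3c4 = 4.
2 is placed in column 1, which forces r4c1 = 4.
4 is placed in row 4, so r4c2 = 2.
Row 4 already has 1; hence r4c3 = 5.
Column 1 already has 4; hence r5c1 = 5.
Column 2 now contains 5, leaving r5c2 = 4.
Row 5 now contains 3, which forces r5c3 = 1.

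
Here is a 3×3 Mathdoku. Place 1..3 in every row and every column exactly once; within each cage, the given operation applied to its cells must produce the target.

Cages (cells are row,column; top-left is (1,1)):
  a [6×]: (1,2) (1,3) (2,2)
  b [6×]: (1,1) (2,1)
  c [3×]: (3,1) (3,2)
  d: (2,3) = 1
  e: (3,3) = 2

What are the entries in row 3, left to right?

D is a freebie, so (2,3) = 1.
E is a freebie, leaving (3,3) = 2.
Cage a has product 6, so (1,2) = 1.
Column 3 now contains 2, leaving (1,3) = 3.
Cage a has product 6, so (2,2) = 2.
Column 2 already has 1, which forces (3,2) = 3.
Row 1 already has 3, leaving (1,1) = 2.
2 is placed in row 2, which forces (2,1) = 3.
Row 3 now contains 3, which forces (3,1) = 1.
Completed grid: 2 1 3 / 3 2 1 / 1 3 2.

1 3 2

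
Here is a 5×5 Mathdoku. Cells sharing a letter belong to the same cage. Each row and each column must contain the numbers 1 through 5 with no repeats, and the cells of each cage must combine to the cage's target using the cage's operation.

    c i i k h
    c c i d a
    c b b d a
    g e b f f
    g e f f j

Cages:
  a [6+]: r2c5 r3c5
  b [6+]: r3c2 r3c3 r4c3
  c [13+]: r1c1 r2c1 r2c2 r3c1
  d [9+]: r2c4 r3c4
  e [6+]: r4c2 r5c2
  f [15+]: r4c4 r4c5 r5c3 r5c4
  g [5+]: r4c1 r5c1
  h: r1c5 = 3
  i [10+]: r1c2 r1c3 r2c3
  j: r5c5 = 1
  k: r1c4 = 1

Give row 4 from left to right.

1 4 3 2 5

Cage k is a single given cell, leaving r1c4 = 1.
H is a freebie, which forces r1c5 = 3.
J is a freebie, leaving r5c5 = 1.
The only place for 5 in column 5 is r4c5.
Cage f has sum 15; hence r5c3 = 5.
Row 4 needs a 4, and only r4c2 is open for it.
Column 2 already has 4; hence r1c2 = 5.
Column 2 already has 4, which forces r5c2 = 2.
Row 5 now contains 2, leaving r5c4 = 3.
The two cells of cage g must have sum 5; hence r4c1 = 1.
Column 4 now contains 3; hence r4c4 = 2.
Row 5 already has 3, which forces r5c1 = 4.
Column 1 already has 4, so r1c1 = 2.
Row 1 already has 2, which forces r1c3 = 4.
The 4 cells of cage c must have sum 13, which forces r2c1 = 5.
Cage c needs sum 13, so r2c2 = 3.
Row 2 already has 3, so r2c3 = 1.
5 is placed in row 2, leaving r2c4 = 4.
Row 2 already has 4; hence r2c5 = 2.
Cage c has sum 13, leaving r3c1 = 3.
The 3 cells of cage b must have sum 6; hence r3c2 = 1.
Cage b needs sum 6, which forces r3c3 = 2.
4 is placed in column 4, so r3c4 = 5.
Column 5 now contains 2, leaving r3c5 = 4.
Row 4 already has 2, so r4c3 = 3.
The full grid is 2 5 4 1 3 / 5 3 1 4 2 / 3 1 2 5 4 / 1 4 3 2 5 / 4 2 5 3 1.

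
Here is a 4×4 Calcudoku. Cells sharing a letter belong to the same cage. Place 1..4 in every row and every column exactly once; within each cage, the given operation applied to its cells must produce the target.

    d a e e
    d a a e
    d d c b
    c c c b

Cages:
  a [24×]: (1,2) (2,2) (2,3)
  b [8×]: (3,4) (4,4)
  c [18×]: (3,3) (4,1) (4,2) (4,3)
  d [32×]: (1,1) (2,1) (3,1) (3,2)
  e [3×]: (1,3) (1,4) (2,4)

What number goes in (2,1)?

2

Cage e has product 3, so (1,3) = 1.
The 3 cells of cage e must have product 3, leaving (1,4) = 3.
Cage e has product 3, so (2,4) = 1.
Cage d has product 32, so (3,2) = 4.
Cage c has product 18, leaving (3,3) = 3.
Row 3 already has 4, leaving (3,4) = 2.
Column 3 already has 1, which forces (4,3) = 2.
Column 4 now contains 2; hence (4,4) = 4.
Column 2 already has 4, leaving (1,2) = 2.
Cage a needs product 24; hence (2,2) = 3.
Column 3 now contains 2, so (2,3) = 4.
Row 3 now contains 2, which forces (3,1) = 1.
1 is placed in column 1; hence (4,1) = 3.
Column 2 now contains 3, leaving (4,2) = 1.
Row 1 now contains 2, which forces (1,1) = 4.
Row 2 now contains 4, leaving (2,1) = 2.
Filled in: 4 2 1 3 / 2 3 4 1 / 1 4 3 2 / 3 1 2 4.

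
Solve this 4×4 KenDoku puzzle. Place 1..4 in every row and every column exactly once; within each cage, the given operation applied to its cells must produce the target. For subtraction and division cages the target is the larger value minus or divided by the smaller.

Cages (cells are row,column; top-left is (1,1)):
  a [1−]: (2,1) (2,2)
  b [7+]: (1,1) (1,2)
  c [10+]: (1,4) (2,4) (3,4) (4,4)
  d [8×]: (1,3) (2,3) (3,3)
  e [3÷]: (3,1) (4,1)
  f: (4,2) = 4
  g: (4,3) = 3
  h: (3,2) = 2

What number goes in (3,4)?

H is a freebie, so (3,2) = 2.
F is a freebie, leaving (4,2) = 4.
Cage g is given, so (4,3) = 3.
Cage b needs two cells with sum 7; hence (1,1) = 4.
Column 2 now contains 4, leaving (1,2) = 3.
4 is placed in column 1, so (2,1) = 2.
3 is placed in column 2; hence (2,2) = 1.
Row 2 now contains 1, so (2,3) = 4.
Row 2 already has 4, so (2,4) = 3.
The two cells of cage e must have quotient 3, leaving (3,1) = 3.
Column 3 now contains 4, leaving (3,3) = 1.
1 is placed in row 3, so (3,4) = 4.
3 is placed in row 4, leaving (4,1) = 1.
Row 4 already has 1; hence (4,4) = 2.
Column 3 already has 1, which forces (1,3) = 2.
Column 4 already has 2, so (1,4) = 1.
Completed grid: 4 3 2 1 / 2 1 4 3 / 3 2 1 4 / 1 4 3 2.

4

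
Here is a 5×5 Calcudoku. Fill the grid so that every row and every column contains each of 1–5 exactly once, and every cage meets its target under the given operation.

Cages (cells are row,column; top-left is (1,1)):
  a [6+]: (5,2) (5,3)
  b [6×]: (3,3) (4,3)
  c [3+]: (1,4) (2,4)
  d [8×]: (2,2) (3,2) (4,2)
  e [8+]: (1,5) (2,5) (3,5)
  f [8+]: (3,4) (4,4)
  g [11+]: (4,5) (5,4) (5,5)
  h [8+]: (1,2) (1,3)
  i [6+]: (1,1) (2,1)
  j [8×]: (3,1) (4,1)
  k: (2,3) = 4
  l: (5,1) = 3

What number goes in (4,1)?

Cage k is a single given cell; hence (2,3) = 4.
Cage l is given; hence (5,1) = 3.
In row 2, 3 can only go at (2,5), so (2,5) = 3.
The only place for 2 in row 1 is (1,4).
Column 4 now contains 2, which forces (2,4) = 1.
Row 2 already has 1, which forces (2,2) = 2.
Cage i's pair has sum 6; hence (1,1) = 1.
Row 1 now contains 1, leaving (1,5) = 4.
Row 2 now contains 2, which forces (2,1) = 5.
4 is placed in column 5, so (3,5) = 1.
Row 3 already has 1, so (3,2) = 4.
The 3 cells of cage d must have product 8; hence (4,2) = 1.
Column 2 now contains 1, so (5,2) = 5.
Cage g has sum 11, which forces (5,4) = 4.
5 is placed in row 5, leaving (5,5) = 2.
Column 2 now contains 5, leaving (1,2) = 3.
The two cells of cage h must have sum 8, which forces (1,3) = 5.
Row 3 now contains 4, leaving (3,1) = 2.
Row 3 now contains 2, so (3,3) = 3.
Row 3 now contains 3, leaving (3,4) = 5.
The two cells of cage j must have product 8, leaving (4,1) = 4.
Column 3 now contains 3, leaving (4,3) = 2.
Column 4 already has 5, leaving (4,4) = 3.
Column 5 now contains 2, leaving (4,5) = 5.
Row 5 now contains 2; hence (5,3) = 1.
Filled in: 1 3 5 2 4 / 5 2 4 1 3 / 2 4 3 5 1 / 4 1 2 3 5 / 3 5 1 4 2.

4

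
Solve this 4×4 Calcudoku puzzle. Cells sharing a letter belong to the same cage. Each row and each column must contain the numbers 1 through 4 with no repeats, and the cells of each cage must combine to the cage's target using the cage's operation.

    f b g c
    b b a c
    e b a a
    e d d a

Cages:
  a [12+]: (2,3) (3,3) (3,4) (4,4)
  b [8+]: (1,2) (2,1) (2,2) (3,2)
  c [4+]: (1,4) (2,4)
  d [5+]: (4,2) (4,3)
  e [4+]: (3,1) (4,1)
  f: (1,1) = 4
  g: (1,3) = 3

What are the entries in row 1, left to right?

4 2 3 1

Cage f is given, which forces (1,1) = 4.
Cage g is given; hence (1,3) = 3.
Row 1 already has 3; hence (1,4) = 1.
Column 4 now contains 1, so (2,4) = 3.
Row 1 now contains 1; hence (1,2) = 2.
Column 1 needs a 2, and only (2,1) is open for it.
The 4 cells of cage b must have sum 8, leaving (2,2) = 1.
Row 2 already has 2, which forces (2,3) = 4.
Cage b needs sum 8, so (3,2) = 3.
Cage a needs sum 12; hence (3,3) = 2.
The 4 cells of cage a must have sum 12, so (3,4) = 4.
Column 2 already has 3, which forces (4,2) = 4.
Column 3 now contains 2; hence (4,3) = 1.
Cage a has sum 12, leaving (4,4) = 2.
Row 3 now contains 3, so (3,1) = 1.
Row 4 already has 1; hence (4,1) = 3.
Completed grid: 4 2 3 1 / 2 1 4 3 / 1 3 2 4 / 3 4 1 2.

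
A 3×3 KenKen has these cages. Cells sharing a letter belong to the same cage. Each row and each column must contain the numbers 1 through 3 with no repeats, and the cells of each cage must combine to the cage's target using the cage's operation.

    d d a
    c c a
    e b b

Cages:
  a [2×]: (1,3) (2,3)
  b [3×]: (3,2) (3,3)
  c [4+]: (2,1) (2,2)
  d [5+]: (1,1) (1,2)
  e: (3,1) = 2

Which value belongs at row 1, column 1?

Cage e is given, leaving (3,1) = 2.
Column 1 now contains 2, so (1,1) = 3.
The two cells of cage d must have sum 5; hence (1,2) = 2.
Row 1 already has 2; hence (1,3) = 1.
3 is placed in column 1, which forces (2,1) = 1.
Row 2 already has 1, which forces (2,2) = 3.
Column 3 already has 1, leaving (2,3) = 2.
3 is placed in column 2, leaving (3,2) = 1.
Column 3 already has 1, leaving (3,3) = 3.
Filled in: 3 2 1 / 1 3 2 / 2 1 3.

3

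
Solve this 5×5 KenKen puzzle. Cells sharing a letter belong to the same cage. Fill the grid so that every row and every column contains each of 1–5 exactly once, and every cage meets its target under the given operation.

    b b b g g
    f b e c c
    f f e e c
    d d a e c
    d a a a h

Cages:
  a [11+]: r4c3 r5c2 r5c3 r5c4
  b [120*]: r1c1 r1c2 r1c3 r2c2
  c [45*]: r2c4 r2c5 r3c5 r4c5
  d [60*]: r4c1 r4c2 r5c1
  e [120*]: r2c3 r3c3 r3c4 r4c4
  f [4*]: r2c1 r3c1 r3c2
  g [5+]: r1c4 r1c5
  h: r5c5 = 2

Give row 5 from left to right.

3 1 4 5 2

Cage c has product 45, which forces r2c4 = 3.
H is a freebie, so r5c5 = 2.
Cage e has product 120; hence r3c3 = 3.
Cage c has product 45, which forces r4c5 = 3.
Cage d needs product 60; hence r5c1 = 3.
The 4 cells of cage b must have product 120, which forces r1c2 = 3.
The 4 cells of cage a must have sum 11, which forces r4c3 = 1.
In row 4, 2 can only go at r4c4, so r4c4 = 2.
The only place for 2 in row 3 is r3c2.
Cage f needs product 4; hence r2c1 = 2.
The 3 cells of cage f must have product 4, so r3c1 = 1.
Row 3 now contains 1, which forces r3c5 = 5.
The 4 cells of cage b must have product 120; hence r1c3 = 2.
The 4 cells of cage e must have product 120, leaving r2c3 = 5.
Column 5 already has 5, which forces r2c5 = 1.
5 is placed in row 3, which forces r3c4 = 4.
5 is placed in column 3, so r5c3 = 4.
Cage b has product 120, which forces r1c1 = 5.
4 is placed in column 4, leaving r1c4 = 1.
Column 5 already has 1, leaving r1c5 = 4.
5 is placed in row 2; hence r2c2 = 4.
5 is placed in column 1; hence r4c1 = 4.
4 is placed in column 2, leaving r4c2 = 5.
Column 2 now contains 5, leaving r5c2 = 1.
Column 4 now contains 1, which forces r5c4 = 5.
Filled in: 5 3 2 1 4 / 2 4 5 3 1 / 1 2 3 4 5 / 4 5 1 2 3 / 3 1 4 5 2.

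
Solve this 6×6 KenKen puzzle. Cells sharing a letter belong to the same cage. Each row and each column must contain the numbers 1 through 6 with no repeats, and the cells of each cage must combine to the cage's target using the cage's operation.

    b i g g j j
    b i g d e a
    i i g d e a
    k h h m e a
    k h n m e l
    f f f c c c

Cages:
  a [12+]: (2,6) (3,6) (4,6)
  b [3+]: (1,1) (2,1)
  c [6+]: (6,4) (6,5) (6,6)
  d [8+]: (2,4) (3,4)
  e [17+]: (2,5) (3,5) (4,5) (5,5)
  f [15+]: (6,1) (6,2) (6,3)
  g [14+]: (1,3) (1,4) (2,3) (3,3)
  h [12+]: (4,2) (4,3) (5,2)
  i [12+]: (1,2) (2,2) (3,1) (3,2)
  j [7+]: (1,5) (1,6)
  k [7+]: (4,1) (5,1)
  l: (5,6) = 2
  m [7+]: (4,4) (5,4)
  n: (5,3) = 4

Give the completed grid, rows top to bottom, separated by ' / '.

2 3 5 4 1 6 / 1 2 3 5 6 4 / 6 1 2 3 4 5 / 4 5 1 6 2 3 / 3 6 4 1 5 2 / 5 4 6 2 3 1

Cage n is given, leaving (5,3) = 4.
L is a freebie; hence (5,6) = 2.
Cage k needs two cells with sum 7, so (4,1) = 4.
The two cells of cage k must have sum 7; hence (5,1) = 3.
The 3 cells of cage f must have sum 15, so (6,2) = 4.
The 4 cells of cage i must have sum 12, which forces (3,1) = 6.
Column 1 now contains 6, which forces (6,1) = 5.
Row 6 now contains 5, which forces (6,3) = 6.
Row 4 needs a 3, and only (4,6) is open for it.
3 is placed in column 6, leaving (6,6) = 1.
The only place for 4 in column 4 is (1,4).
In row 1, 6 can only go at (1,6), so (1,6) = 6.
The two cells of cage j must have sum 7, so (1,5) = 1.
Row 1 already has 1, which forces (1,1) = 2.
2 is placed in row 1, which forces (1,2) = 3.
Row 1 already has 3, so (1,3) = 5.
Cage b's pair has sum 3, which forces (2,1) = 1.
Row 2 now contains 1, which forces (2,2) = 2.
Row 2 already has 2, so (2,3) = 3.
Column 2 already has 2; hence (3,2) = 1.
Column 3 now contains 3; hence (3,3) = 2.
Column 3 now contains 5; hence (4,3) = 1.
Cage d's pair has sum 8, leaving (2,4) = 5.
Row 2 already has 5, leaving (2,6) = 4.
The two cells of cage d must have sum 8, leaving (3,4) = 3.
Column 6 already has 4, which forces (3,6) = 5.
The 4 cells of cage e must have sum 17; hence (4,5) = 2.
Column 4 now contains 5, so (5,4) = 1.
3 is placed in column 4, which forces (6,4) = 2.
Column 5 already has 2, leaving (6,5) = 3.
Row 2 already has 4, which forces (2,5) = 6.
Row 3 already has 5, which forces (3,5) = 4.
Row 4 already has 2, which forces (4,4) = 6.
Cage e has sum 17; hence (5,5) = 5.
Row 4 already has 6, so (4,2) = 5.
Row 5 already has 5, so (5,2) = 6.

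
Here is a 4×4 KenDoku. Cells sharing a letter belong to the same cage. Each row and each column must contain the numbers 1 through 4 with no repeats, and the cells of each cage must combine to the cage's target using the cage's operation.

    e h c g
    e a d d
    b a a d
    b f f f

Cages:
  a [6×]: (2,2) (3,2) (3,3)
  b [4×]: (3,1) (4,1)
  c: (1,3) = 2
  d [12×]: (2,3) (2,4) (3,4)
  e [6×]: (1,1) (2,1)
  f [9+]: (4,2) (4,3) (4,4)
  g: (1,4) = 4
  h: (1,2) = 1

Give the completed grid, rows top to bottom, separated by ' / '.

H is a freebie, leaving (1,2) = 1.
Cage c is a single given cell, leaving (1,3) = 2.
G is a freebie, leaving (1,4) = 4.
2 is placed in row 1; hence (1,1) = 3.
The two cells of cage e must have product 6; hence (2,1) = 2.
Row 2 already has 2; hence (2,2) = 3.
The 3 cells of cage d must have product 12, leaving (2,3) = 4.
Row 2 already has 3, leaving (2,4) = 1.
Column 2 now contains 3, so (3,2) = 2.
Cage a has product 6; hence (3,3) = 1.
Column 4 now contains 1, so (3,4) = 3.
Column 2 now contains 2, leaving (4,2) = 4.
Column 3 already has 4, so (4,3) = 3.
3 is placed in column 4, which forces (4,4) = 2.
1 is placed in row 3, leaving (3,1) = 4.
Row 4 already has 4, so (4,1) = 1.

3 1 2 4 / 2 3 4 1 / 4 2 1 3 / 1 4 3 2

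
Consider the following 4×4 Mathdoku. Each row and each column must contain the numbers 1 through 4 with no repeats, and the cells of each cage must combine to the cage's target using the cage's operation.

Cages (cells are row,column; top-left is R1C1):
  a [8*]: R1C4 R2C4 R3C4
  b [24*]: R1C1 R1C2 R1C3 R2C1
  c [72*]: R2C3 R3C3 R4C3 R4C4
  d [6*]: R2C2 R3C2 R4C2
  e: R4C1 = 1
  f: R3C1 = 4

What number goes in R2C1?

2

F is a freebie, which forces R3C1 = 4.
E is a freebie, which forces R4C1 = 1.
The 4 cells of cage c must have product 72, so R4C4 = 3.
Row 4 already has 3, leaving R4C2 = 2.
2 is placed in row 4, so R4C3 = 4.
Cage b has product 24, so R1C2 = 4.
4 is placed in column 3; hence R1C3 = 1.
1 is placed in row 1, which forces R1C4 = 2.
Column 4 now contains 2, so R3C4 = 1.
Row 1 now contains 2, leaving R1C1 = 3.
The 4 cells of cage b must have product 24, which forces R2C1 = 2.
The 3 cells of cage d must have product 6, so R2C2 = 1.
Row 2 now contains 2, so R2C3 = 3.
Column 4 already has 1, leaving R2C4 = 4.
1 is placed in row 3, so R3C2 = 3.
3 is placed in column 3, which forces R3C3 = 2.
Filled in: 3 4 1 2 / 2 1 3 4 / 4 3 2 1 / 1 2 4 3.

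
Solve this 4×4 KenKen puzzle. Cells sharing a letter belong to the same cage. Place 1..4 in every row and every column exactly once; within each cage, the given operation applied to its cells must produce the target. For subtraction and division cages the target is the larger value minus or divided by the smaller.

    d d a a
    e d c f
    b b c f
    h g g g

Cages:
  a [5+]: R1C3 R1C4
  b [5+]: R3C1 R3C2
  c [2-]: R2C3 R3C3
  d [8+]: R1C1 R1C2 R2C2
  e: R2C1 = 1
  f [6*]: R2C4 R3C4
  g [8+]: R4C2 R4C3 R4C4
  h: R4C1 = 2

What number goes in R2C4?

2

Cage e is a single given cell, which forces R2C1 = 1.
H is a freebie; hence R4C1 = 2.
The only place for 2 in row 1 is R1C2.
Cage d needs sum 8; hence R1C1 = 3.
Cage d has sum 8; hence R2C2 = 3.
Row 2 already has 3, which forces R2C4 = 2.
Cage b's pair has sum 5; hence R3C1 = 4.
Column 2 already has 2, leaving R3C2 = 1.
1 is placed in row 3, leaving R3C3 = 2.
Column 4 already has 2, leaving R3C4 = 3.
3 is placed in column 2; hence R4C2 = 4.
Row 4 already has 4, which forces R4C4 = 1.
The two cells of cage a must have sum 5, leaving R1C3 = 1.
Column 4 now contains 1, which forces R1C4 = 4.
Row 2 now contains 2, leaving R2C3 = 4.
Row 4 already has 1, which forces R4C3 = 3.
Completed grid: 3 2 1 4 / 1 3 4 2 / 4 1 2 3 / 2 4 3 1.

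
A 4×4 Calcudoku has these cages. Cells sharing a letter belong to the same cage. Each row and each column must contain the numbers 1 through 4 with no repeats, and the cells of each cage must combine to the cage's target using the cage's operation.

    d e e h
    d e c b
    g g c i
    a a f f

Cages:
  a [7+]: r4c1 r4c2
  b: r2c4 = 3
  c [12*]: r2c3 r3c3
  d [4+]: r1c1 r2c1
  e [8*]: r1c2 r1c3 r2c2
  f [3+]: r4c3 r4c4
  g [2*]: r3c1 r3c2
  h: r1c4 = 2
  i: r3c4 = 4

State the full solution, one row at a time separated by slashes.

Cage h is given, so r1c4 = 2.
Cage b is given, which forces r2c4 = 3.
Cage i is a single given cell; hence r3c4 = 4.
2 is placed in column 4; hence r4c4 = 1.
Cage d needs two cells with sum 4; hence r1c1 = 3.
Row 2 now contains 3, leaving r2c1 = 1.
Cage e needs product 8; hence r2c2 = 2.
Row 2 now contains 3, which forces r2c3 = 4.
1 is placed in column 1, leaving r3c1 = 2.
Column 2 now contains 2, which forces r3c2 = 1.
Row 3 already has 4, which forces r3c3 = 3.
Column 1 already has 3, which forces r4c1 = 4.
Row 4 already has 4; hence r4c2 = 3.
1 is placed in row 4, leaving r4c3 = 2.
Column 2 now contains 1; hence r1c2 = 4.
Column 3 already has 4, so r1c3 = 1.

3 4 1 2 / 1 2 4 3 / 2 1 3 4 / 4 3 2 1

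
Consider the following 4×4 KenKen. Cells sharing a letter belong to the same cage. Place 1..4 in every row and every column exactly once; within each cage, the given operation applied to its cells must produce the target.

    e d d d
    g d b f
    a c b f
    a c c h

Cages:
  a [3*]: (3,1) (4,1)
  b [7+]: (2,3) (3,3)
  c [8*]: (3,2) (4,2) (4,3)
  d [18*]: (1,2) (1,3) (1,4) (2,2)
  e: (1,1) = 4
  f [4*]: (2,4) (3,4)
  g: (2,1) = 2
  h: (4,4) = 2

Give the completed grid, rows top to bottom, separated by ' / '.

4 1 2 3 / 2 3 4 1 / 1 2 3 4 / 3 4 1 2

Cage e is a single given cell, leaving (1,1) = 4.
Cage g is given; hence (2,1) = 2.
The 4 cells of cage d must have product 18; hence (2,2) = 3.
3 is placed in row 2, so (2,3) = 4.
4 is placed in row 2, so (2,4) = 1.
Column 3 now contains 4, so (3,3) = 3.
Column 4 already has 1, which forces (3,4) = 4.
H is a freebie, so (4,4) = 2.
2 is placed in column 4, leaving (1,4) = 3.
Row 3 now contains 3; hence (3,1) = 1.
Cage c needs product 8, so (3,2) = 2.
Cage a needs two cells with product 3, so (4,1) = 3.
Cage c needs product 8, which forces (4,2) = 4.
Row 4 already has 2; hence (4,3) = 1.
Column 2 already has 2, which forces (1,2) = 1.
1 is placed in column 3, which forces (1,3) = 2.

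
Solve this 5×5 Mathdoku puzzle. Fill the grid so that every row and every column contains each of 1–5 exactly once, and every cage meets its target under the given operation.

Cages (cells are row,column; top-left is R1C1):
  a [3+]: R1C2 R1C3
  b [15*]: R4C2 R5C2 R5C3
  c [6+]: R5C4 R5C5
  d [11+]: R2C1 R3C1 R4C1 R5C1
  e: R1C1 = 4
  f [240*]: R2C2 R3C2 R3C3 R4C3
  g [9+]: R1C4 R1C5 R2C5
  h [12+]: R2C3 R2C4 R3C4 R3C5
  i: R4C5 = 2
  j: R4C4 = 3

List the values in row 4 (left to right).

5 1 4 3 2

Cage e is given; hence R1C1 = 4.
J is a freebie; hence R4C4 = 3.
Cage i is a single given cell, leaving R4C5 = 2.
In row 1, 3 can only go at R1C5, so R1C5 = 3.
The only place for 5 in row 1 is R1C4.
The 3 cells of cage g must have sum 9, so R2C5 = 1.
The only place for 4 in row 4 is R4C3.
The only place for 4 in row 5 is R5C5.
The 4 cells of cage h must have sum 12; hence R2C3 = 2.
Cage h has sum 12, which forces R2C4 = 4.
Cage h needs sum 12, so R3C4 = 1.
Column 5 already has 4, so R3C5 = 5.
Cage c needs two cells with sum 6, which forces R5C4 = 2.
Cage a's pair has sum 3, leaving R1C2 = 2.
Column 3 now contains 2, which forces R1C3 = 1.
The 4 cells of cage f must have product 240, which forces R2C2 = 5.
Cage d needs sum 11; hence R3C1 = 2.
Cage f has product 240, so R3C2 = 4.
Row 3 now contains 5, leaving R3C3 = 3.
Column 2 already has 5, which forces R4C2 = 1.
1 is placed in column 2; hence R5C2 = 3.
Column 3 already has 3, leaving R5C3 = 5.
Row 2 now contains 5, which forces R2C1 = 3.
1 is placed in row 4, which forces R4C1 = 5.
Row 5 already has 5, so R5C1 = 1.
Filled in: 4 2 1 5 3 / 3 5 2 4 1 / 2 4 3 1 5 / 5 1 4 3 2 / 1 3 5 2 4.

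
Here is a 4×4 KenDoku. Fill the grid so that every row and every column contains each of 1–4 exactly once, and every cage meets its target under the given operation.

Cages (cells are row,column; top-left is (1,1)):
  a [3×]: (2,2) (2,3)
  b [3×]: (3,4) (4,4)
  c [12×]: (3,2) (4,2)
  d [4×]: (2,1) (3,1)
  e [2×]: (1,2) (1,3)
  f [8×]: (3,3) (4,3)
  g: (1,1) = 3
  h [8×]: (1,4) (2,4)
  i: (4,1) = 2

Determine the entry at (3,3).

2

Cage g is a single given cell, so (1,1) = 3.
I is a freebie, so (4,1) = 2.
2 is placed in row 4, which forces (4,3) = 4.
The two cells of cage c must have product 12, so (3,2) = 4.
4 is placed in column 3, so (3,3) = 2.
4 is placed in row 4, which forces (4,2) = 3.
Row 4 now contains 3; hence (4,4) = 1.
The two cells of cage e must have product 2, so (1,2) = 2.
2 is placed in column 3, which forces (1,3) = 1.
2 is placed in row 1; hence (1,4) = 4.
Cage d's pair has product 4, so (2,1) = 4.
Column 2 already has 3, so (2,2) = 1.
Cage a's pair has product 3, which forces (2,3) = 3.
4 is placed in column 4, leaving (2,4) = 2.
4 is placed in row 3, so (3,1) = 1.
1 is placed in column 4, leaving (3,4) = 3.
Completed grid: 3 2 1 4 / 4 1 3 2 / 1 4 2 3 / 2 3 4 1.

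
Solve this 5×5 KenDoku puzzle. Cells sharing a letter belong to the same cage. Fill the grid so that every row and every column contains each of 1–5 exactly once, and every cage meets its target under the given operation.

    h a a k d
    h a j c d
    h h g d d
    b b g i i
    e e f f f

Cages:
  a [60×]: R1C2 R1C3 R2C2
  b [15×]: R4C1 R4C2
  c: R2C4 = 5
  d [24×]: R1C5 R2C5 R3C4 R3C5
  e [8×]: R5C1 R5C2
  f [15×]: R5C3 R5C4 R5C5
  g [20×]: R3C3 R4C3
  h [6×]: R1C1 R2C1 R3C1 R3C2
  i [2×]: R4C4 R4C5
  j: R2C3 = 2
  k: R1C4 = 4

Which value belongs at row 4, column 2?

K is a freebie, leaving R1C4 = 4.
Cage j is given, leaving R2C3 = 2.
Cage c is given; hence R2C4 = 5.
The 4 cells of cage h must have product 6; hence R3C2 = 1.
The 3 cells of cage a must have product 60, so R2C2 = 4.
Column 2 already has 4, which forces R5C2 = 2.
Cage d needs product 24, which forces R3C5 = 4.
Row 5 now contains 2, so R5C1 = 4.
Row 3 now contains 4, leaving R3C3 = 5.
Cage g needs two cells with product 20, so R4C3 = 4.
The 3 cells of cage a must have product 60, leaving R1C2 = 5.
5 is placed in column 3, so R1C3 = 3.
Column 2 now contains 5, so R4C2 = 3.
Column 3 now contains 3; hence R5C3 = 1.
Row 5 already has 1, leaving R5C4 = 3.
The 3 cells of cage f must have product 15, which forces R5C5 = 5.
Cage d needs product 24; hence R1C5 = 1.
Cage d needs product 24; hence R2C5 = 3.
3 is placed in column 4, so R3C4 = 2.
3 is placed in row 4; hence R4C1 = 5.
Column 4 already has 2, so R4C4 = 1.
Column 5 already has 1, which forces R4C5 = 2.
Row 1 already has 1, which forces R1C1 = 2.
3 is placed in row 2; hence R2C1 = 1.
Row 3 already has 2; hence R3C1 = 3.
Completed grid: 2 5 3 4 1 / 1 4 2 5 3 / 3 1 5 2 4 / 5 3 4 1 2 / 4 2 1 3 5.

3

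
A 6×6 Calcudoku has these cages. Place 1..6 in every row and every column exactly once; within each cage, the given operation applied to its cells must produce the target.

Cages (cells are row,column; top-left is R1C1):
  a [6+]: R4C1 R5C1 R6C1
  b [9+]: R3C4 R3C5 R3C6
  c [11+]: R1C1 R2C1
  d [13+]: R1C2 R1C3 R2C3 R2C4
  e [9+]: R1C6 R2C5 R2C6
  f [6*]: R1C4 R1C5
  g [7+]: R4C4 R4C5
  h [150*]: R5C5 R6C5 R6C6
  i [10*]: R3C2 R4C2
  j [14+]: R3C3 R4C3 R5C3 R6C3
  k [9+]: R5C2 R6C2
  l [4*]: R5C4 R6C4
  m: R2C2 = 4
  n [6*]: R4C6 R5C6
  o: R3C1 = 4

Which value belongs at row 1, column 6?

4

Cage m is a single given cell, so R2C2 = 4.
Cage o is a single given cell, which forces R3C1 = 4.
Cage h needs product 150; hence R5C5 = 5.
The 3 cells of cage h must have product 150, leaving R6C5 = 6.
Cage h has product 150; hence R6C6 = 5.
The two cells of cage k must have sum 9; hence R5C2 = 6.
Row 6 already has 5; hence R6C2 = 3.
The only place for 1 in column 2 is R1C2.
The only place for 4 in column 5 is R4C5.
Cage g's pair has sum 7, which forces R4C4 = 3.
Column 4 now contains 3, which forces R1C4 = 2.
Cage f's pair has product 6, so R1C5 = 3.
The 3 cells of cage a must have sum 6, which forces R5C1 = 3.
Row 5 already has 3, so R5C6 = 1.
Cage n's pair has product 6; hence R4C6 = 6.
Row 5 now contains 1, leaving R5C4 = 4.
The two cells of cage l must have product 4, so R6C4 = 1.
Column 6 already has 6, which forces R1C6 = 4.
Cage e has sum 9, leaving R2C5 = 2.
The 3 cells of cage e must have sum 9, which forces R2C6 = 3.
The 4 cells of cage j must have sum 14, so R3C3 = 3.
Cage b has sum 9; hence R3C5 = 1.
Column 6 now contains 3, so R3C6 = 2.
The 3 cells of cage a must have sum 6, which forces R4C1 = 1.
Row 4 now contains 6, which forces R4C3 = 5.
Row 5 now contains 4, leaving R5C3 = 2.
1 is placed in row 6, which forces R6C1 = 2.
Cage j has sum 14; hence R6C3 = 4.
5 is placed in column 3, leaving R1C3 = 6.
Row 2 now contains 3, so R2C3 = 1.
Cage d has sum 13, so R2C4 = 5.
2 is placed in row 3, which forces R3C2 = 5.
Cage b has sum 9, leaving R3C4 = 6.
Row 4 already has 5, leaving R4C2 = 2.
Row 1 already has 6, leaving R1C1 = 5.
5 is placed in row 2, so R2C1 = 6.
The full grid is 5 1 6 2 3 4 / 6 4 1 5 2 3 / 4 5 3 6 1 2 / 1 2 5 3 4 6 / 3 6 2 4 5 1 / 2 3 4 1 6 5.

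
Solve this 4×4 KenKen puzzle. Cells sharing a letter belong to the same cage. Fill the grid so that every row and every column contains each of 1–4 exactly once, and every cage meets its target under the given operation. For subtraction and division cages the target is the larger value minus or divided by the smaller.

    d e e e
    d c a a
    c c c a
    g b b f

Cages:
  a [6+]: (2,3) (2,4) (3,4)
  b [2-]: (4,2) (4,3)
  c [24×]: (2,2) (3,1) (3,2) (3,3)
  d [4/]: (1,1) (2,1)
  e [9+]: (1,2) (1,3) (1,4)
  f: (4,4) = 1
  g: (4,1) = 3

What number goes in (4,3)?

G is a freebie, so (4,1) = 3.
Cage f is given, leaving (4,4) = 1.
Cage a needs sum 6, which forces (2,3) = 1.
Cage d's pair has quotient 4; hence (1,1) = 1.
Row 2 now contains 1, which forces (2,1) = 4.
4 is placed in column 1, which forces (3,1) = 2.
2 is placed in row 3, so (3,4) = 3.
Cage c needs product 24, leaving (2,2) = 3.
Column 4 now contains 3, which forces (2,4) = 2.
The 4 cells of cage c must have product 24, which forces (3,2) = 1.
Row 3 now contains 3; hence (3,3) = 4.
4 is placed in column 3, leaving (4,3) = 2.
Cage e has sum 9, leaving (1,2) = 2.
2 is placed in column 3, which forces (1,3) = 3.
2 is placed in column 4; hence (1,4) = 4.
Row 4 now contains 2; hence (4,2) = 4.
Filled in: 1 2 3 4 / 4 3 1 2 / 2 1 4 3 / 3 4 2 1.

2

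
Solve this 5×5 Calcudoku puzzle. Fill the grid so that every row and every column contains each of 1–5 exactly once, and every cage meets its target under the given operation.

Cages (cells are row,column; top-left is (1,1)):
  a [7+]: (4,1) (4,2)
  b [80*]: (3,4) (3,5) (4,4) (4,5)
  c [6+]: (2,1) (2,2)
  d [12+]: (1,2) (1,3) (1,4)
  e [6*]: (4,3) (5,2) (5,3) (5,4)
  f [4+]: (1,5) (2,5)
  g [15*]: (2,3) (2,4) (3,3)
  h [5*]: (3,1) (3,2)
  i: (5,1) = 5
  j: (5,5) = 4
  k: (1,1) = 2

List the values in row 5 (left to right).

Cage k is given, which forces (1,1) = 2.
Cage e has product 6; hence (4,3) = 1.
Cage i is given, which forces (5,1) = 5.
Cage j is given, leaving (5,5) = 4.
Cage g needs product 15, so (2,4) = 1.
1 is placed in row 2, which forces (2,5) = 3.
Column 1 already has 5; hence (3,1) = 1.
The two cells of cage h must have product 5, so (3,2) = 5.
Row 3 now contains 5, which forces (3,3) = 3.
Row 3 now contains 5, so (3,5) = 2.
Column 5 now contains 2; hence (4,5) = 5.
3 is placed in column 3; hence (5,3) = 2.
Row 5 now contains 2, leaving (5,4) = 3.
The 3 cells of cage d must have sum 12, so (1,2) = 3.
3 is placed in column 5, so (1,5) = 1.
1 is placed in row 2; hence (2,1) = 4.
Column 2 now contains 5, which forces (2,2) = 2.
Row 2 already has 3, so (2,3) = 5.
Row 3 now contains 2; hence (3,4) = 4.
Column 1 already has 4, leaving (4,1) = 3.
Column 2 already has 3, so (4,2) = 4.
Cage b needs product 80, so (4,4) = 2.
Row 5 now contains 3, leaving (5,2) = 1.
Column 3 already has 5, which forces (1,3) = 4.
4 is placed in column 4, so (1,4) = 5.
The full grid is 2 3 4 5 1 / 4 2 5 1 3 / 1 5 3 4 2 / 3 4 1 2 5 / 5 1 2 3 4.

5 1 2 3 4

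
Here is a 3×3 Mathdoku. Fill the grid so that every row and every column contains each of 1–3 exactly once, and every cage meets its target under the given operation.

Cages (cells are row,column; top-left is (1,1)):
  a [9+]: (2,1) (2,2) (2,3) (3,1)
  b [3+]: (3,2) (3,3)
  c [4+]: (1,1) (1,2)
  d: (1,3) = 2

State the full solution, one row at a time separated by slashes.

Cage d is a single given cell, leaving (1,3) = 2.
The 4 cells of cage a must have sum 9, leaving (3,1) = 3.
2 is placed in column 3, leaving (3,3) = 1.
Column 1 now contains 3; hence (1,1) = 1.
Cage c's pair has sum 4, leaving (1,2) = 3.
Column 1 already has 1; hence (2,1) = 2.
Row 2 now contains 2, leaving (2,2) = 1.
1 is placed in column 3, so (2,3) = 3.
Row 3 already has 1, which forces (3,2) = 2.

1 3 2 / 2 1 3 / 3 2 1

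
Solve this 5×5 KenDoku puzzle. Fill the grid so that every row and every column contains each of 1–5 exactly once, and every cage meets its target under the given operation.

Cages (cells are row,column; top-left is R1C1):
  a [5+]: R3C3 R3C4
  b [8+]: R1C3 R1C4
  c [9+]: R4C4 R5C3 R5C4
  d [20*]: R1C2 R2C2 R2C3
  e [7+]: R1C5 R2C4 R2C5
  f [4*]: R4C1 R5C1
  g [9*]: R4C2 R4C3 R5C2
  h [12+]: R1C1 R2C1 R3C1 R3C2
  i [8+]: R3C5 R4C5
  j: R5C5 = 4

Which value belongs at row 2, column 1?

3

Cage g has product 9, which forces R4C2 = 1.
Cage g needs product 9, so R4C3 = 3.
Row 4 already has 3; hence R4C5 = 5.
The 3 cells of cage g must have product 9; hence R5C2 = 3.
J is a freebie; hence R5C5 = 4.
Column 3 already has 3, leaving R1C3 = 5.
The two cells of cage b must have sum 8, which forces R1C4 = 3.
5 is placed in column 5; hence R3C5 = 3.
Row 4 already has 1; hence R4C1 = 4.
Cage c needs sum 9, which forces R4C4 = 2.
Row 5 already has 4; hence R5C1 = 1.
Cage c needs sum 9, leaving R5C3 = 2.
Cage c needs sum 9; hence R5C4 = 5.
Column 1 now contains 1, leaving R1C1 = 2.
The 3 cells of cage d must have product 20; hence R1C2 = 4.
Row 1 already has 2, so R1C5 = 1.
The 4 cells of cage h must have sum 12, so R2C1 = 3.
The 3 cells of cage d must have product 20; hence R2C2 = 5.
2 is placed in column 3, so R2C3 = 1.
Column 4 now contains 2, so R2C4 = 4.
Column 5 already has 1, leaving R2C5 = 2.
Cage h needs sum 12, which forces R3C1 = 5.
Cage h has sum 12, so R3C2 = 2.
Column 3 already has 1; hence R3C3 = 4.
4 is placed in column 4, leaving R3C4 = 1.
The full grid is 2 4 5 3 1 / 3 5 1 4 2 / 5 2 4 1 3 / 4 1 3 2 5 / 1 3 2 5 4.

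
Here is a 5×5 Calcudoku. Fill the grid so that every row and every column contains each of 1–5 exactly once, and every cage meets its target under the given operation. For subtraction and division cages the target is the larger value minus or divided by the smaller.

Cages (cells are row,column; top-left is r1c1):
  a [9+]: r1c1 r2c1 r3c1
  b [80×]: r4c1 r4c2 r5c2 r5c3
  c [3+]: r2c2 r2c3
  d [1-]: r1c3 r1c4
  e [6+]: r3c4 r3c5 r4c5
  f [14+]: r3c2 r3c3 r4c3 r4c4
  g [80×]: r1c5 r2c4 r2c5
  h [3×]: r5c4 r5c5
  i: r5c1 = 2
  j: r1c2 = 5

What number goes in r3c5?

2

Cage j is given; hence r1c2 = 5.
The 3 cells of cage g must have product 80, so r1c5 = 4.
Cage g has product 80; hence r2c4 = 4.
The 3 cells of cage g must have product 80, leaving r2c5 = 5.
Cage i is given; hence r5c1 = 2.
Cage a has sum 9, so r3c1 = 5.
Column 1 now contains 5, leaving r4c1 = 4.
Row 4 already has 4, so r4c2 = 1.
Column 2 already has 1, leaving r5c2 = 4.
Row 5 already has 4, leaving r5c3 = 5.
Column 2 already has 1; hence r2c2 = 2.
Cage c needs two cells with sum 3, so r2c3 = 1.
Column 2 now contains 2; hence r3c2 = 3.
The 4 cells of cage f must have sum 14, which forces r3c3 = 4.
Cage f has sum 14, leaving r4c4 = 5.
Cage a has sum 9, leaving r1c1 = 1.
Row 2 now contains 1; hence r2c1 = 3.
Cage f needs sum 14, so r4c3 = 2.
Cage e needs sum 6, so r4c5 = 3.
Column 5 already has 3, which forces r5c5 = 1.
Column 3 already has 2; hence r1c3 = 3.
Cage d needs two cells with difference 1, leaving r1c4 = 2.
The 3 cells of cage e must have sum 6; hence r3c4 = 1.
Column 5 already has 1, so r3c5 = 2.
1 is placed in row 5, so r5c4 = 3.
Filled in: 1 5 3 2 4 / 3 2 1 4 5 / 5 3 4 1 2 / 4 1 2 5 3 / 2 4 5 3 1.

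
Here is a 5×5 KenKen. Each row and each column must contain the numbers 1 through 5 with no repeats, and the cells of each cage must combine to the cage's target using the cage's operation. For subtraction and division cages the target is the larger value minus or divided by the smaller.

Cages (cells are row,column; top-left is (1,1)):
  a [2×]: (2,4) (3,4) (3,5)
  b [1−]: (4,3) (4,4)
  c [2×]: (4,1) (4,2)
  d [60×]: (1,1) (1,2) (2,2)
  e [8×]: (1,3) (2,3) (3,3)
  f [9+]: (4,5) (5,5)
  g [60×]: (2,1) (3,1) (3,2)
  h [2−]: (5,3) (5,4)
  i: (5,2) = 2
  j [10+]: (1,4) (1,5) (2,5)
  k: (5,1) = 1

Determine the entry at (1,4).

The 3 cells of cage a must have product 2; hence (2,4) = 1.
Cage a has product 2, leaving (3,4) = 2.
Cage a has product 2, leaving (3,5) = 1.
Cage k is given, leaving (5,1) = 1.
Cage i is given; hence (5,2) = 2.
Cage e has product 8, which forces (1,3) = 1.
Cage e has product 8, which forces (2,3) = 2.
1 is placed in row 3, which forces (3,3) = 4.
Column 1 already has 1, which forces (4,1) = 2.
Column 2 now contains 2, which forces (4,2) = 1.
The 3 cells of cage g must have product 60, leaving (2,1) = 4.
The two cells of cage b must have difference 1, so (4,4) = 4.
4 is placed in row 4, which forces (4,5) = 5.
5 is placed in column 5; hence (5,5) = 4.
Cage d needs product 60, which forces (1,2) = 4.
Cage j has sum 10; hence (1,4) = 5.
Column 5 already has 4, leaving (1,5) = 2.
5 is placed in column 5, which forces (2,5) = 3.
5 is placed in row 4, leaving (4,3) = 3.
3 is placed in column 3, so (5,3) = 5.
5 is placed in column 4, so (5,4) = 3.
Row 1 now contains 5, leaving (1,1) = 3.
Row 2 now contains 3, which forces (2,2) = 5.
3 is placed in column 1; hence (3,1) = 5.
Column 2 already has 5, leaving (3,2) = 3.
Filled in: 3 4 1 5 2 / 4 5 2 1 3 / 5 3 4 2 1 / 2 1 3 4 5 / 1 2 5 3 4.

5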